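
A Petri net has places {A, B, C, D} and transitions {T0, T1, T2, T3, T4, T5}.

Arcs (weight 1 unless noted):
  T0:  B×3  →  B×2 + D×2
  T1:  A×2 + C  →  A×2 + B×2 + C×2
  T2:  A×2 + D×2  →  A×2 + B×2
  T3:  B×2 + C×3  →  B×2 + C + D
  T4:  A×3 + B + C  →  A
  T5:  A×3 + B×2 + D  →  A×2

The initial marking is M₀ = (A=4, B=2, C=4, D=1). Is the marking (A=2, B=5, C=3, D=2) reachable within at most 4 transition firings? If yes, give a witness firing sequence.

step 1: fire T1:  (A=4, B=2, C=4, D=1) → (A=4, B=4, C=5, D=1)
step 2: fire T1:  (A=4, B=4, C=5, D=1) → (A=4, B=6, C=6, D=1)
step 3: fire T3:  (A=4, B=6, C=6, D=1) → (A=4, B=6, C=4, D=2)
step 4: fire T4:  (A=4, B=6, C=4, D=2) → (A=2, B=5, C=3, D=2)

YES — reachable via ⟨T1, T1, T3, T4⟩ (4 firings)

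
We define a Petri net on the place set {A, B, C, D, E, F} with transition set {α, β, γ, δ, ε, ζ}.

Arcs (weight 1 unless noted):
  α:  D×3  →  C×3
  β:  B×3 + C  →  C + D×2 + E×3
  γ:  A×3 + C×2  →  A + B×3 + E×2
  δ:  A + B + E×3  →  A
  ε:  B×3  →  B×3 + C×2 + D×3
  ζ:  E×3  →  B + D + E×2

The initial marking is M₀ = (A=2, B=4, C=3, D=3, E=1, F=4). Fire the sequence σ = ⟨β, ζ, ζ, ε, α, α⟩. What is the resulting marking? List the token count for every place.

(A=2, B=3, C=11, D=4, E=2, F=4)

step 1: fire β:  (A=2, B=4, C=3, D=3, E=1, F=4) → (A=2, B=1, C=3, D=5, E=4, F=4)
step 2: fire ζ:  (A=2, B=1, C=3, D=5, E=4, F=4) → (A=2, B=2, C=3, D=6, E=3, F=4)
step 3: fire ζ:  (A=2, B=2, C=3, D=6, E=3, F=4) → (A=2, B=3, C=3, D=7, E=2, F=4)
step 4: fire ε:  (A=2, B=3, C=3, D=7, E=2, F=4) → (A=2, B=3, C=5, D=10, E=2, F=4)
step 5: fire α:  (A=2, B=3, C=5, D=10, E=2, F=4) → (A=2, B=3, C=8, D=7, E=2, F=4)
step 6: fire α:  (A=2, B=3, C=8, D=7, E=2, F=4) → (A=2, B=3, C=11, D=4, E=2, F=4)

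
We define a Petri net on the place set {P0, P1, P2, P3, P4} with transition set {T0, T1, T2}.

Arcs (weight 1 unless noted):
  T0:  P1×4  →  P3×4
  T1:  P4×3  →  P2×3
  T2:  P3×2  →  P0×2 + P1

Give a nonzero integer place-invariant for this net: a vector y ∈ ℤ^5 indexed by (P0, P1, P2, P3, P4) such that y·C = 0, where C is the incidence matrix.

y = (P0:1, P1:2, P2:0, P3:2, P4:0)

Incidence matrix C (rows=places, cols=transitions):
       T0   T1   T2
   P0   0    0    2
   P1  -4    0    1
   P2   0    3    0
   P3   4    0   -2
   P4   0   -3    0

Candidate y = [1, 2, 0, 2, 0]; check y·C column-wise:
  col T0: 1·0 + 2·-4 + 2·4 = 0
  col T1: 1·0 + 2·0 + 0·3 + 2·0 + 0·-3 = 0
  col T2: 1·2 + 2·1 + 2·-2 = 0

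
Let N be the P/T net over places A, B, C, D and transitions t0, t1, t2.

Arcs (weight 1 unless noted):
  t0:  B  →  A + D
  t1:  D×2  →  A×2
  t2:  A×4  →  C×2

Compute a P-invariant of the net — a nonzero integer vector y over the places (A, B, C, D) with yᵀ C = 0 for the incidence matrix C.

y = (A:1, B:2, C:2, D:1)

Incidence matrix C (rows=places, cols=transitions):
       t0   t1   t2
    A   1    2   -4
    B  -1    0    0
    C   0    0    2
    D   1   -2    0

Candidate y = [1, 2, 2, 1]; check y·C column-wise:
  col t0: 1·1 + 2·-1 + 2·0 + 1·1 = 0
  col t1: 1·2 + 2·0 + 2·0 + 1·-2 = 0
  col t2: 1·-4 + 2·0 + 2·2 + 1·0 = 0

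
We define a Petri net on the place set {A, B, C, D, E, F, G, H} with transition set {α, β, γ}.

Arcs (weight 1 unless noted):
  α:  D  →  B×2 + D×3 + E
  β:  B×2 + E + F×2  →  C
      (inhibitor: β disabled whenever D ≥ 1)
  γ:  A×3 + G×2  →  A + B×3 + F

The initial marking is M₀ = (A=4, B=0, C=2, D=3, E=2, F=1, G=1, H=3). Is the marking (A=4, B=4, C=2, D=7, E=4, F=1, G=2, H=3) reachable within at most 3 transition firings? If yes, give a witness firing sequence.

depth 0: 1 marking
depth 1: 2 markings reached so far
depth 2: 3 markings reached so far
depth 3: 4 markings reached so far
target is not among the 4 markings reachable within 3 steps

NO — not reachable within 3 firings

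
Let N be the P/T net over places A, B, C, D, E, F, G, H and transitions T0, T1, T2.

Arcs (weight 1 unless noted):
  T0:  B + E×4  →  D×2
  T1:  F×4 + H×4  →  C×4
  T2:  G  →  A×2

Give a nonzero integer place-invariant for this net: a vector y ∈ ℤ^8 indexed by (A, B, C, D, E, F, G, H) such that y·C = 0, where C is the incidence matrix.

Incidence matrix C (rows=places, cols=transitions):
       T0   T1   T2
    A   0    0    2
    B  -1    0    0
    C   0    4    0
    D   2    0    0
    E  -4    0    0
    F   0   -4    0
    G   0    0   -1
    H   0   -4    0

Candidate y = [0, 2, 0, 1, 0, 0, 0, 0]; check y·C column-wise:
  col T0: 2·-1 + 1·2 + 0·-4 = 0
  col T1: 2·0 + 0·4 + 1·0 + 0·-4 + 0·-4 = 0
  col T2: 0·2 + 2·0 + 1·0 + 0·-1 = 0

y = (A:0, B:2, C:0, D:1, E:0, F:0, G:0, H:0)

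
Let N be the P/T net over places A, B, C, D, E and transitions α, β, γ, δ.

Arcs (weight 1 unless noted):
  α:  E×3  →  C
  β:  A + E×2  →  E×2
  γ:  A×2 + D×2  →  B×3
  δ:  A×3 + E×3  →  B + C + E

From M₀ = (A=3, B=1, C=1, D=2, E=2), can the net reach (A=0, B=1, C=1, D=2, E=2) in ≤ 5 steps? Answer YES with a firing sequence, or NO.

step 1: fire β:  (A=3, B=1, C=1, D=2, E=2) → (A=2, B=1, C=1, D=2, E=2)
step 2: fire β:  (A=2, B=1, C=1, D=2, E=2) → (A=1, B=1, C=1, D=2, E=2)
step 3: fire β:  (A=1, B=1, C=1, D=2, E=2) → (A=0, B=1, C=1, D=2, E=2)

YES — reachable via ⟨β, β, β⟩ (3 firings)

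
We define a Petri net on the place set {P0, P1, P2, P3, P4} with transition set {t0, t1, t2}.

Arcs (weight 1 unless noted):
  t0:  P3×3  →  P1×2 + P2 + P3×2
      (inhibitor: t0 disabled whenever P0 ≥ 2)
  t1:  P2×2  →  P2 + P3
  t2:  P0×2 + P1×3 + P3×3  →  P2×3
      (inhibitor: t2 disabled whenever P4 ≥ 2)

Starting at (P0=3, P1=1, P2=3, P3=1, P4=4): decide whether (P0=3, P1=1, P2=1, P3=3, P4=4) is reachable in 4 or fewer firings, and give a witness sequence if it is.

YES — reachable via ⟨t1, t1⟩ (2 firings)

step 1: fire t1:  (P0=3, P1=1, P2=3, P3=1, P4=4) → (P0=3, P1=1, P2=2, P3=2, P4=4)
step 2: fire t1:  (P0=3, P1=1, P2=2, P3=2, P4=4) → (P0=3, P1=1, P2=1, P3=3, P4=4)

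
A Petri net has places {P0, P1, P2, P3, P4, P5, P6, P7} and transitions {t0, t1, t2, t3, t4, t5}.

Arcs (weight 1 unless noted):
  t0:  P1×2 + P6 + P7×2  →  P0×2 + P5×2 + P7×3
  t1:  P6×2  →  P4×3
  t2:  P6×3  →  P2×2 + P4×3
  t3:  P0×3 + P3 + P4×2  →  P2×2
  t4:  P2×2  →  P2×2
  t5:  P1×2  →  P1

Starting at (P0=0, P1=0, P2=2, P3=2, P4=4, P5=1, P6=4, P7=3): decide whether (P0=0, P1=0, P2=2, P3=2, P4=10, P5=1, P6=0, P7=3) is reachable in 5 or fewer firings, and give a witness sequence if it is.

YES — reachable via ⟨t1, t1⟩ (2 firings)

step 1: fire t1:  (P0=0, P1=0, P2=2, P3=2, P4=4, P5=1, P6=4, P7=3) → (P0=0, P1=0, P2=2, P3=2, P4=7, P5=1, P6=2, P7=3)
step 2: fire t1:  (P0=0, P1=0, P2=2, P3=2, P4=7, P5=1, P6=2, P7=3) → (P0=0, P1=0, P2=2, P3=2, P4=10, P5=1, P6=0, P7=3)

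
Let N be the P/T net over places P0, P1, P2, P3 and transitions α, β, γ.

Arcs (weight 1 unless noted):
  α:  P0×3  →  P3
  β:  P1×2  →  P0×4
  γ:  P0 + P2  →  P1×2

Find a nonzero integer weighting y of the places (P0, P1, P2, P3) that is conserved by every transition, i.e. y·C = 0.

Incidence matrix C (rows=places, cols=transitions):
        α    β    γ
   P0  -3    4   -1
   P1   0   -2    2
   P2   0    0   -1
   P3   1    0    0

Candidate y = [1, 2, 3, 3]; check y·C column-wise:
  col α: 1·-3 + 2·0 + 3·0 + 3·1 = 0
  col β: 1·4 + 2·-2 + 3·0 + 3·0 = 0
  col γ: 1·-1 + 2·2 + 3·-1 + 3·0 = 0

y = (P0:1, P1:2, P2:3, P3:3)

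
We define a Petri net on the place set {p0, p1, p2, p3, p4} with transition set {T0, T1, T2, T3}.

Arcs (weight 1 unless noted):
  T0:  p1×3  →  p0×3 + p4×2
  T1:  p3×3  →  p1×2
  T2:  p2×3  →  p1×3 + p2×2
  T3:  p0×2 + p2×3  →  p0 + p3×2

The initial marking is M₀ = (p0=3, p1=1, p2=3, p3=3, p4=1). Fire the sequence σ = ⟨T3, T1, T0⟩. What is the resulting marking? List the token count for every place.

(p0=5, p1=0, p2=0, p3=2, p4=3)

step 1: fire T3:  (p0=3, p1=1, p2=3, p3=3, p4=1) → (p0=2, p1=1, p2=0, p3=5, p4=1)
step 2: fire T1:  (p0=2, p1=1, p2=0, p3=5, p4=1) → (p0=2, p1=3, p2=0, p3=2, p4=1)
step 3: fire T0:  (p0=2, p1=3, p2=0, p3=2, p4=1) → (p0=5, p1=0, p2=0, p3=2, p4=3)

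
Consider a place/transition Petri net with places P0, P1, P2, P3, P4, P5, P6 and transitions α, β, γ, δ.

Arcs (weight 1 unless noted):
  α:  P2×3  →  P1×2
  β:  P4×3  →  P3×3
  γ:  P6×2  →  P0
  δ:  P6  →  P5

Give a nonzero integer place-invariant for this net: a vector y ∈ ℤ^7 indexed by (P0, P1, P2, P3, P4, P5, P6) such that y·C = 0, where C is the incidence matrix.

Incidence matrix C (rows=places, cols=transitions):
        α    β    γ    δ
   P0   0    0    1    0
   P1   2    0    0    0
   P2  -3    0    0    0
   P3   0    3    0    0
   P4   0   -3    0    0
   P5   0    0    0    1
   P6   0    0   -2   -1

Candidate y = [0, 3, 2, 0, 0, 0, 0]; check y·C column-wise:
  col α: 3·2 + 2·-3 = 0
  col β: 3·0 + 2·0 + 0·3 + 0·-3 = 0
  col γ: 0·1 + 3·0 + 2·0 + 0·-2 = 0
  col δ: 3·0 + 2·0 + 0·1 + 0·-1 = 0

y = (P0:0, P1:3, P2:2, P3:0, P4:0, P5:0, P6:0)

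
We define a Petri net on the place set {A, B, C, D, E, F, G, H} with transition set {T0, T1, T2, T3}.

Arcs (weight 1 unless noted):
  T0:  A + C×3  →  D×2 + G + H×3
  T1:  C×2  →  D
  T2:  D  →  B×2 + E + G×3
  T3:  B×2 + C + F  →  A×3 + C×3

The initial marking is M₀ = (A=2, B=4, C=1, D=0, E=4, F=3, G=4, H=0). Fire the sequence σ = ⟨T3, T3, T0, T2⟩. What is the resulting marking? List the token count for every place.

(A=7, B=2, C=2, D=1, E=5, F=1, G=8, H=3)

step 1: fire T3:  (A=2, B=4, C=1, D=0, E=4, F=3, G=4, H=0) → (A=5, B=2, C=3, D=0, E=4, F=2, G=4, H=0)
step 2: fire T3:  (A=5, B=2, C=3, D=0, E=4, F=2, G=4, H=0) → (A=8, B=0, C=5, D=0, E=4, F=1, G=4, H=0)
step 3: fire T0:  (A=8, B=0, C=5, D=0, E=4, F=1, G=4, H=0) → (A=7, B=0, C=2, D=2, E=4, F=1, G=5, H=3)
step 4: fire T2:  (A=7, B=0, C=2, D=2, E=4, F=1, G=5, H=3) → (A=7, B=2, C=2, D=1, E=5, F=1, G=8, H=3)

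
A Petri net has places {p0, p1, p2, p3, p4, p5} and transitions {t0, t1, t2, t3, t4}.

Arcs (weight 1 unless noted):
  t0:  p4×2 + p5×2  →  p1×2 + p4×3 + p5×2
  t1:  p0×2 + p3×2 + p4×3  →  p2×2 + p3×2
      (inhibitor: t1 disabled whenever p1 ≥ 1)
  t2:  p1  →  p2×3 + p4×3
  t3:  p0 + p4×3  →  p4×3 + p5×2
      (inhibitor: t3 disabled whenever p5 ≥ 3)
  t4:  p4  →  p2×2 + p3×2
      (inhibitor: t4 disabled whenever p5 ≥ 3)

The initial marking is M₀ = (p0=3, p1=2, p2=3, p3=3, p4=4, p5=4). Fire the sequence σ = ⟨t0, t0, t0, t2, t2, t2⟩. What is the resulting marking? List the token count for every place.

(p0=3, p1=5, p2=12, p3=3, p4=16, p5=4)

step 1: fire t0:  (p0=3, p1=2, p2=3, p3=3, p4=4, p5=4) → (p0=3, p1=4, p2=3, p3=3, p4=5, p5=4)
step 2: fire t0:  (p0=3, p1=4, p2=3, p3=3, p4=5, p5=4) → (p0=3, p1=6, p2=3, p3=3, p4=6, p5=4)
step 3: fire t0:  (p0=3, p1=6, p2=3, p3=3, p4=6, p5=4) → (p0=3, p1=8, p2=3, p3=3, p4=7, p5=4)
step 4: fire t2:  (p0=3, p1=8, p2=3, p3=3, p4=7, p5=4) → (p0=3, p1=7, p2=6, p3=3, p4=10, p5=4)
step 5: fire t2:  (p0=3, p1=7, p2=6, p3=3, p4=10, p5=4) → (p0=3, p1=6, p2=9, p3=3, p4=13, p5=4)
step 6: fire t2:  (p0=3, p1=6, p2=9, p3=3, p4=13, p5=4) → (p0=3, p1=5, p2=12, p3=3, p4=16, p5=4)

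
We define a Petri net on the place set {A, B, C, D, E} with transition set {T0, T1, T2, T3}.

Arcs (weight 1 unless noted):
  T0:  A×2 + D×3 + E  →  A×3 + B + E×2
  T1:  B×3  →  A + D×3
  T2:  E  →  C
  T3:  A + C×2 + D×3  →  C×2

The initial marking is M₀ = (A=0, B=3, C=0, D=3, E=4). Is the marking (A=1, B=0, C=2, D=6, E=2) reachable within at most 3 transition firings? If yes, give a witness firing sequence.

step 1: fire T1:  (A=0, B=3, C=0, D=3, E=4) → (A=1, B=0, C=0, D=6, E=4)
step 2: fire T2:  (A=1, B=0, C=0, D=6, E=4) → (A=1, B=0, C=1, D=6, E=3)
step 3: fire T2:  (A=1, B=0, C=1, D=6, E=3) → (A=1, B=0, C=2, D=6, E=2)

YES — reachable via ⟨T1, T2, T2⟩ (3 firings)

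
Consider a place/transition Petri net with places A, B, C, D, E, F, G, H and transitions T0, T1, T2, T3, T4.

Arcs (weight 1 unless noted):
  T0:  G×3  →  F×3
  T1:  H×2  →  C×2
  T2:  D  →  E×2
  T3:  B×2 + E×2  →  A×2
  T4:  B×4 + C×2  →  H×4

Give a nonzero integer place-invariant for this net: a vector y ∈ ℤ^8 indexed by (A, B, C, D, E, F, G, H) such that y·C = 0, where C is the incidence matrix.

Incidence matrix C (rows=places, cols=transitions):
       T0   T1   T2   T3   T4
    A   0    0    0    2    0
    B   0    0    0   -2   -4
    C   0    2    0    0   -2
    D   0    0   -1    0    0
    E   0    0    2   -2    0
    F   3    0    0    0    0
    G  -3    0    0    0    0
    H   0   -2    0    0    4

Candidate y = [1, 0, 0, 2, 1, 0, 0, 0]; check y·C column-wise:
  col T0: 1·0 + 2·0 + 1·0 + 0·3 + 0·-3 = 0
  col T1: 1·0 + 0·2 + 2·0 + 1·0 + 0·-2 = 0
  col T2: 1·0 + 2·-1 + 1·2 = 0
  col T3: 1·2 + 0·-2 + 2·0 + 1·-2 = 0
  col T4: 1·0 + 0·-4 + 0·-2 + 2·0 + 1·0 + 0·4 = 0

y = (A:1, B:0, C:0, D:2, E:1, F:0, G:0, H:0)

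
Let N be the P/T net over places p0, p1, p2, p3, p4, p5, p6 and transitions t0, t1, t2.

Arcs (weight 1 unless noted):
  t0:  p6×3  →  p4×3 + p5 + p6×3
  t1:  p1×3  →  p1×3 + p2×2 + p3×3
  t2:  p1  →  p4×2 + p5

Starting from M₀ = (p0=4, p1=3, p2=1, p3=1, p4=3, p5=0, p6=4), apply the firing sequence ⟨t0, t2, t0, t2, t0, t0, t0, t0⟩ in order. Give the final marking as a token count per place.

step 1: fire t0:  (p0=4, p1=3, p2=1, p3=1, p4=3, p5=0, p6=4) → (p0=4, p1=3, p2=1, p3=1, p4=6, p5=1, p6=4)
step 2: fire t2:  (p0=4, p1=3, p2=1, p3=1, p4=6, p5=1, p6=4) → (p0=4, p1=2, p2=1, p3=1, p4=8, p5=2, p6=4)
step 3: fire t0:  (p0=4, p1=2, p2=1, p3=1, p4=8, p5=2, p6=4) → (p0=4, p1=2, p2=1, p3=1, p4=11, p5=3, p6=4)
step 4: fire t2:  (p0=4, p1=2, p2=1, p3=1, p4=11, p5=3, p6=4) → (p0=4, p1=1, p2=1, p3=1, p4=13, p5=4, p6=4)
step 5: fire t0:  (p0=4, p1=1, p2=1, p3=1, p4=13, p5=4, p6=4) → (p0=4, p1=1, p2=1, p3=1, p4=16, p5=5, p6=4)
step 6: fire t0:  (p0=4, p1=1, p2=1, p3=1, p4=16, p5=5, p6=4) → (p0=4, p1=1, p2=1, p3=1, p4=19, p5=6, p6=4)
step 7: fire t0:  (p0=4, p1=1, p2=1, p3=1, p4=19, p5=6, p6=4) → (p0=4, p1=1, p2=1, p3=1, p4=22, p5=7, p6=4)
step 8: fire t0:  (p0=4, p1=1, p2=1, p3=1, p4=22, p5=7, p6=4) → (p0=4, p1=1, p2=1, p3=1, p4=25, p5=8, p6=4)

(p0=4, p1=1, p2=1, p3=1, p4=25, p5=8, p6=4)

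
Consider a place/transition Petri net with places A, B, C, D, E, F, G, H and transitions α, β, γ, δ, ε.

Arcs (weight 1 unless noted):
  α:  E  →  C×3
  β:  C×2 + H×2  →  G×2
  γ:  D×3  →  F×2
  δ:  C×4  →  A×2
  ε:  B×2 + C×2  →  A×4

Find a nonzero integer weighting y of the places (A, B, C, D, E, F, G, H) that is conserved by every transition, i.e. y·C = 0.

y = (A:0, B:0, C:0, D:2, E:0, F:3, G:0, H:0)

Incidence matrix C (rows=places, cols=transitions):
        α    β    γ    δ    ε
    A   0    0    0    2    4
    B   0    0    0    0   -2
    C   3   -2    0   -4   -2
    D   0    0   -3    0    0
    E  -1    0    0    0    0
    F   0    0    2    0    0
    G   0    2    0    0    0
    H   0   -2    0    0    0

Candidate y = [0, 0, 0, 2, 0, 3, 0, 0]; check y·C column-wise:
  col α: 0·3 + 2·0 + 0·-1 + 3·0 = 0
  col β: 0·-2 + 2·0 + 3·0 + 0·2 + 0·-2 = 0
  col γ: 2·-3 + 3·2 = 0
  col δ: 0·2 + 0·-4 + 2·0 + 3·0 = 0
  col ε: 0·4 + 0·-2 + 0·-2 + 2·0 + 3·0 = 0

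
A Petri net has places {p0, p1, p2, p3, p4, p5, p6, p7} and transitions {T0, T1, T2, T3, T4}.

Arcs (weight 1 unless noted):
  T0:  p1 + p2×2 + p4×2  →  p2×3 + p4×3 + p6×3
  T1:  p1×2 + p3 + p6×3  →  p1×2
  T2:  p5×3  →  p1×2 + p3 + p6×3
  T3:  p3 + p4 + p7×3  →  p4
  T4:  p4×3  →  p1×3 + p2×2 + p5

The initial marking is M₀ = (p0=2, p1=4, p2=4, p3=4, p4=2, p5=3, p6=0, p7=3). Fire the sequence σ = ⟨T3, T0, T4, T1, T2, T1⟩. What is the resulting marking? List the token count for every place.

step 1: fire T3:  (p0=2, p1=4, p2=4, p3=4, p4=2, p5=3, p6=0, p7=3) → (p0=2, p1=4, p2=4, p3=3, p4=2, p5=3, p6=0, p7=0)
step 2: fire T0:  (p0=2, p1=4, p2=4, p3=3, p4=2, p5=3, p6=0, p7=0) → (p0=2, p1=3, p2=5, p3=3, p4=3, p5=3, p6=3, p7=0)
step 3: fire T4:  (p0=2, p1=3, p2=5, p3=3, p4=3, p5=3, p6=3, p7=0) → (p0=2, p1=6, p2=7, p3=3, p4=0, p5=4, p6=3, p7=0)
step 4: fire T1:  (p0=2, p1=6, p2=7, p3=3, p4=0, p5=4, p6=3, p7=0) → (p0=2, p1=6, p2=7, p3=2, p4=0, p5=4, p6=0, p7=0)
step 5: fire T2:  (p0=2, p1=6, p2=7, p3=2, p4=0, p5=4, p6=0, p7=0) → (p0=2, p1=8, p2=7, p3=3, p4=0, p5=1, p6=3, p7=0)
step 6: fire T1:  (p0=2, p1=8, p2=7, p3=3, p4=0, p5=1, p6=3, p7=0) → (p0=2, p1=8, p2=7, p3=2, p4=0, p5=1, p6=0, p7=0)

(p0=2, p1=8, p2=7, p3=2, p4=0, p5=1, p6=0, p7=0)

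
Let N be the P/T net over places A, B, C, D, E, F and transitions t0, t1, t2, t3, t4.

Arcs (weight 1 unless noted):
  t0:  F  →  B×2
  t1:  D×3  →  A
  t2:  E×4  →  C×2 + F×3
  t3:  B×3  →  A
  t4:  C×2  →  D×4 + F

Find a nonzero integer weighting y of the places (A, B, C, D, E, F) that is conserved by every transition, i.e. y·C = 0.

Incidence matrix C (rows=places, cols=transitions):
       t0   t1   t2   t3   t4
    A   0    1    0    1    0
    B   2    0    0   -3    0
    C   0    0    2    0   -2
    D   0   -3    0    0    4
    E   0    0   -4    0    0
    F  -1    0    3    0    1

Candidate y = [3, 1, 3, 1, 3, 2]; check y·C column-wise:
  col t0: 3·0 + 1·2 + 3·0 + 1·0 + 3·0 + 2·-1 = 0
  col t1: 3·1 + 1·0 + 3·0 + 1·-3 + 3·0 + 2·0 = 0
  col t2: 3·0 + 1·0 + 3·2 + 1·0 + 3·-4 + 2·3 = 0
  col t3: 3·1 + 1·-3 + 3·0 + 1·0 + 3·0 + 2·0 = 0
  col t4: 3·0 + 1·0 + 3·-2 + 1·4 + 3·0 + 2·1 = 0

y = (A:3, B:1, C:3, D:1, E:3, F:2)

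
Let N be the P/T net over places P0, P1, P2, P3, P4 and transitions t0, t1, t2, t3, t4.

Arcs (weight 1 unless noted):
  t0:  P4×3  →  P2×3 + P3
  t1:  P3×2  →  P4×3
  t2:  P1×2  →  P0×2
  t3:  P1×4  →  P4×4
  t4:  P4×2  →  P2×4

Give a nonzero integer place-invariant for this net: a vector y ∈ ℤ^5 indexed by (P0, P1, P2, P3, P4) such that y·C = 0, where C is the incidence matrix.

y = (P0:2, P1:2, P2:1, P3:3, P4:2)

Incidence matrix C (rows=places, cols=transitions):
       t0   t1   t2   t3   t4
   P0   0    0    2    0    0
   P1   0    0   -2   -4    0
   P2   3    0    0    0    4
   P3   1   -2    0    0    0
   P4  -3    3    0    4   -2

Candidate y = [2, 2, 1, 3, 2]; check y·C column-wise:
  col t0: 2·0 + 2·0 + 1·3 + 3·1 + 2·-3 = 0
  col t1: 2·0 + 2·0 + 1·0 + 3·-2 + 2·3 = 0
  col t2: 2·2 + 2·-2 + 1·0 + 3·0 + 2·0 = 0
  col t3: 2·0 + 2·-4 + 1·0 + 3·0 + 2·4 = 0
  col t4: 2·0 + 2·0 + 1·4 + 3·0 + 2·-2 = 0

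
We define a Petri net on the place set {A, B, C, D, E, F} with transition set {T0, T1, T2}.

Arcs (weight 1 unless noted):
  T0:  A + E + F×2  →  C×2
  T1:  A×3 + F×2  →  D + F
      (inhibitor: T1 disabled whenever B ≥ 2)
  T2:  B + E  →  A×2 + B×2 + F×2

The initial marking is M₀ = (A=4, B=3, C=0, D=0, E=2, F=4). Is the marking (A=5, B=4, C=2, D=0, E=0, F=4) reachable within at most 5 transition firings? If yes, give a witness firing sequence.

YES — reachable via ⟨T0, T2⟩ (2 firings)

step 1: fire T0:  (A=4, B=3, C=0, D=0, E=2, F=4) → (A=3, B=3, C=2, D=0, E=1, F=2)
step 2: fire T2:  (A=3, B=3, C=2, D=0, E=1, F=2) → (A=5, B=4, C=2, D=0, E=0, F=4)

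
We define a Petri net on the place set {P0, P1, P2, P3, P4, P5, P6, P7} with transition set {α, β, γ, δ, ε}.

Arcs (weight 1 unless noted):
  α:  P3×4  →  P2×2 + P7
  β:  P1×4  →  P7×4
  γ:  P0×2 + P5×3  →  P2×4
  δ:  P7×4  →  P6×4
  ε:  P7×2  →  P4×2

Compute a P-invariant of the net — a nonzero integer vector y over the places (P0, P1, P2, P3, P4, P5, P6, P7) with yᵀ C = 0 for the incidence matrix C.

y = (P0:4, P1:0, P2:2, P3:1, P4:0, P5:0, P6:0, P7:0)

Incidence matrix C (rows=places, cols=transitions):
        α    β    γ    δ    ε
   P0   0    0   -2    0    0
   P1   0   -4    0    0    0
   P2   2    0    4    0    0
   P3  -4    0    0    0    0
   P4   0    0    0    0    2
   P5   0    0   -3    0    0
   P6   0    0    0    4    0
   P7   1    4    0   -4   -2

Candidate y = [4, 0, 2, 1, 0, 0, 0, 0]; check y·C column-wise:
  col α: 4·0 + 2·2 + 1·-4 + 0·1 = 0
  col β: 4·0 + 0·-4 + 2·0 + 1·0 + 0·4 = 0
  col γ: 4·-2 + 2·4 + 1·0 + 0·-3 = 0
  col δ: 4·0 + 2·0 + 1·0 + 0·4 + 0·-4 = 0
  col ε: 4·0 + 2·0 + 1·0 + 0·2 + 0·-2 = 0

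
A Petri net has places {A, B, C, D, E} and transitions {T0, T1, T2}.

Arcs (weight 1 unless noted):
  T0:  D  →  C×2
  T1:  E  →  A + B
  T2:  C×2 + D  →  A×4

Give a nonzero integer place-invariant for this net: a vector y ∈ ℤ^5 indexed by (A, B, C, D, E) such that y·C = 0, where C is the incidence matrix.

y = (A:1, B:-1, C:1, D:2, E:0)

Incidence matrix C (rows=places, cols=transitions):
       T0   T1   T2
    A   0    1    4
    B   0    1    0
    C   2    0   -2
    D  -1    0   -1
    E   0   -1    0

Candidate y = [1, -1, 1, 2, 0]; check y·C column-wise:
  col T0: 1·0 + -1·0 + 1·2 + 2·-1 = 0
  col T1: 1·1 + -1·1 + 1·0 + 2·0 + 0·-1 = 0
  col T2: 1·4 + -1·0 + 1·-2 + 2·-1 = 0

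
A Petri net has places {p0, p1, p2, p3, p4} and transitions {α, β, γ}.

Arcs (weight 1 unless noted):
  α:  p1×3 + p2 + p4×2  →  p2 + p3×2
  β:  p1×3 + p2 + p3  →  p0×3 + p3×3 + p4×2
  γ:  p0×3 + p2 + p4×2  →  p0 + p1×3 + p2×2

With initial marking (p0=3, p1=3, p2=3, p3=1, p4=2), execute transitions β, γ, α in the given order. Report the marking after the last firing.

step 1: fire β:  (p0=3, p1=3, p2=3, p3=1, p4=2) → (p0=6, p1=0, p2=2, p3=3, p4=4)
step 2: fire γ:  (p0=6, p1=0, p2=2, p3=3, p4=4) → (p0=4, p1=3, p2=3, p3=3, p4=2)
step 3: fire α:  (p0=4, p1=3, p2=3, p3=3, p4=2) → (p0=4, p1=0, p2=3, p3=5, p4=0)

(p0=4, p1=0, p2=3, p3=5, p4=0)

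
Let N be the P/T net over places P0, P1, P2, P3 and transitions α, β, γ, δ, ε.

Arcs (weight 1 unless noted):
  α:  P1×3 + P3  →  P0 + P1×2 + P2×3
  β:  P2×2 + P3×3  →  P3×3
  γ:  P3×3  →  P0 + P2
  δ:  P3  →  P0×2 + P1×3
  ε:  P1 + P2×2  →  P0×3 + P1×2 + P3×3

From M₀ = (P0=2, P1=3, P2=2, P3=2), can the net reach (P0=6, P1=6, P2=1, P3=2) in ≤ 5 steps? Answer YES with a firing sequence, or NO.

depth 0: 1 marking
depth 1: 4 markings reached so far
depth 2: 9 markings reached so far
depth 3: 16 markings reached so far
depth 4: 28 markings reached so far
depth 5: 47 markings reached so far
target is not among the 47 markings reachable within 5 steps

NO — not reachable within 5 firings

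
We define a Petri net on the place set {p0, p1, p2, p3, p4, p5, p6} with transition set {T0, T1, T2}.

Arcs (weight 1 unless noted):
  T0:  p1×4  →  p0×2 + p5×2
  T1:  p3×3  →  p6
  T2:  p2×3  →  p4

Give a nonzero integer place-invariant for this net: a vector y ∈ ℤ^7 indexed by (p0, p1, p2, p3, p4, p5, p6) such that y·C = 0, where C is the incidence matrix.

y = (p0:2, p1:1, p2:0, p3:0, p4:0, p5:0, p6:0)

Incidence matrix C (rows=places, cols=transitions):
       T0   T1   T2
   p0   2    0    0
   p1  -4    0    0
   p2   0    0   -3
   p3   0   -3    0
   p4   0    0    1
   p5   2    0    0
   p6   0    1    0

Candidate y = [2, 1, 0, 0, 0, 0, 0]; check y·C column-wise:
  col T0: 2·2 + 1·-4 + 0·2 = 0
  col T1: 2·0 + 1·0 + 0·-3 + 0·1 = 0
  col T2: 2·0 + 1·0 + 0·-3 + 0·1 = 0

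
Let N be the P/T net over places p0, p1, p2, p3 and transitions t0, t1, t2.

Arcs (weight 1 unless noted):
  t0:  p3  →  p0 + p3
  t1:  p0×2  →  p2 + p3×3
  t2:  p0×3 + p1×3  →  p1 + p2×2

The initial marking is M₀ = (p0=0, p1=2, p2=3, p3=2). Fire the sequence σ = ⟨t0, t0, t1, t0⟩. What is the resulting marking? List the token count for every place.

(p0=1, p1=2, p2=4, p3=5)

step 1: fire t0:  (p0=0, p1=2, p2=3, p3=2) → (p0=1, p1=2, p2=3, p3=2)
step 2: fire t0:  (p0=1, p1=2, p2=3, p3=2) → (p0=2, p1=2, p2=3, p3=2)
step 3: fire t1:  (p0=2, p1=2, p2=3, p3=2) → (p0=0, p1=2, p2=4, p3=5)
step 4: fire t0:  (p0=0, p1=2, p2=4, p3=5) → (p0=1, p1=2, p2=4, p3=5)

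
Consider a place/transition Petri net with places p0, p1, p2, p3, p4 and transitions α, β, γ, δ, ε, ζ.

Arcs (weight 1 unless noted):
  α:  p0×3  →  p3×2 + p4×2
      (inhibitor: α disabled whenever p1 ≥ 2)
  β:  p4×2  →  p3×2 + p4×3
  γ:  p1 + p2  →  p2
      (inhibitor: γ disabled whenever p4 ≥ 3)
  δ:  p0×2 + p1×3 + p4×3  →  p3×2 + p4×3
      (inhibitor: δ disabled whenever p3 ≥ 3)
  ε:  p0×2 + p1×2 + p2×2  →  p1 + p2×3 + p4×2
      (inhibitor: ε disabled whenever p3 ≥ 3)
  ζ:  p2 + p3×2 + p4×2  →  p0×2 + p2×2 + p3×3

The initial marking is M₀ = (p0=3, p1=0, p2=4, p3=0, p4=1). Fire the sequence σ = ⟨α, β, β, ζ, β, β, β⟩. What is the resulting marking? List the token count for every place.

(p0=2, p1=0, p2=5, p3=13, p4=6)

step 1: fire α:  (p0=3, p1=0, p2=4, p3=0, p4=1) → (p0=0, p1=0, p2=4, p3=2, p4=3)
step 2: fire β:  (p0=0, p1=0, p2=4, p3=2, p4=3) → (p0=0, p1=0, p2=4, p3=4, p4=4)
step 3: fire β:  (p0=0, p1=0, p2=4, p3=4, p4=4) → (p0=0, p1=0, p2=4, p3=6, p4=5)
step 4: fire ζ:  (p0=0, p1=0, p2=4, p3=6, p4=5) → (p0=2, p1=0, p2=5, p3=7, p4=3)
step 5: fire β:  (p0=2, p1=0, p2=5, p3=7, p4=3) → (p0=2, p1=0, p2=5, p3=9, p4=4)
step 6: fire β:  (p0=2, p1=0, p2=5, p3=9, p4=4) → (p0=2, p1=0, p2=5, p3=11, p4=5)
step 7: fire β:  (p0=2, p1=0, p2=5, p3=11, p4=5) → (p0=2, p1=0, p2=5, p3=13, p4=6)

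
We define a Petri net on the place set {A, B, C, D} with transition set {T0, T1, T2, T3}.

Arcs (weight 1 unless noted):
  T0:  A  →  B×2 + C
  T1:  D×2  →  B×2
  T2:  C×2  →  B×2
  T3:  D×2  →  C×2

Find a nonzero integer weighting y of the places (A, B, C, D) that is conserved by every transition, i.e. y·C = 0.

y = (A:3, B:1, C:1, D:1)

Incidence matrix C (rows=places, cols=transitions):
       T0   T1   T2   T3
    A  -1    0    0    0
    B   2    2    2    0
    C   1    0   -2    2
    D   0   -2    0   -2

Candidate y = [3, 1, 1, 1]; check y·C column-wise:
  col T0: 3·-1 + 1·2 + 1·1 + 1·0 = 0
  col T1: 3·0 + 1·2 + 1·0 + 1·-2 = 0
  col T2: 3·0 + 1·2 + 1·-2 + 1·0 = 0
  col T3: 3·0 + 1·0 + 1·2 + 1·-2 = 0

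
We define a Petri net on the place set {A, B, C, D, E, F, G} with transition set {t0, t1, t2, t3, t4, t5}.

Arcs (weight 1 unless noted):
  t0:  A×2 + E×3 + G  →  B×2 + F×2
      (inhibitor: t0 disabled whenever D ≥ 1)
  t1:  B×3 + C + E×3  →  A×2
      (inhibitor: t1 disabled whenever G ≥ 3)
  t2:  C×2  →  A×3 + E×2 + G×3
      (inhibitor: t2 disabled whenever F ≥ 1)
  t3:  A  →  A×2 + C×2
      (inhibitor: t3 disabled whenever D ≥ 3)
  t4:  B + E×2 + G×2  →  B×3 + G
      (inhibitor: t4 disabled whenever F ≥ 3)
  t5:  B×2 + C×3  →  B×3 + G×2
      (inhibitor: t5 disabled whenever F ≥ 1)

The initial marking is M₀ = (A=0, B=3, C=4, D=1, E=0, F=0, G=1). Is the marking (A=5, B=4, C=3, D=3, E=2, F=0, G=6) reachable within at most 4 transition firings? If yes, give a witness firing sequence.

NO — not reachable within 4 firings

depth 0: 1 marking
depth 1: 3 markings reached so far
depth 2: 6 markings reached so far
depth 3: 11 markings reached so far
depth 4: 19 markings reached so far
target is not among the 19 markings reachable within 4 steps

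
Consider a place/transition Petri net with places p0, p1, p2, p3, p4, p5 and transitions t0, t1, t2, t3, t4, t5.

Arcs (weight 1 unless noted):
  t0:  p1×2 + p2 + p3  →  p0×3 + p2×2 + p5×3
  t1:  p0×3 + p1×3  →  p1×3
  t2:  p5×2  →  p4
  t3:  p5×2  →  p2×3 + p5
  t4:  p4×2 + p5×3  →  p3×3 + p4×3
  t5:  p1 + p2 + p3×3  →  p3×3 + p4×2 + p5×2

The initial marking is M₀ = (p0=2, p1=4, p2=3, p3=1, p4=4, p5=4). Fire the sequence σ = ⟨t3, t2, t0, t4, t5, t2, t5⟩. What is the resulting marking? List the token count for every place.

step 1: fire t3:  (p0=2, p1=4, p2=3, p3=1, p4=4, p5=4) → (p0=2, p1=4, p2=6, p3=1, p4=4, p5=3)
step 2: fire t2:  (p0=2, p1=4, p2=6, p3=1, p4=4, p5=3) → (p0=2, p1=4, p2=6, p3=1, p4=5, p5=1)
step 3: fire t0:  (p0=2, p1=4, p2=6, p3=1, p4=5, p5=1) → (p0=5, p1=2, p2=7, p3=0, p4=5, p5=4)
step 4: fire t4:  (p0=5, p1=2, p2=7, p3=0, p4=5, p5=4) → (p0=5, p1=2, p2=7, p3=3, p4=6, p5=1)
step 5: fire t5:  (p0=5, p1=2, p2=7, p3=3, p4=6, p5=1) → (p0=5, p1=1, p2=6, p3=3, p4=8, p5=3)
step 6: fire t2:  (p0=5, p1=1, p2=6, p3=3, p4=8, p5=3) → (p0=5, p1=1, p2=6, p3=3, p4=9, p5=1)
step 7: fire t5:  (p0=5, p1=1, p2=6, p3=3, p4=9, p5=1) → (p0=5, p1=0, p2=5, p3=3, p4=11, p5=3)

(p0=5, p1=0, p2=5, p3=3, p4=11, p5=3)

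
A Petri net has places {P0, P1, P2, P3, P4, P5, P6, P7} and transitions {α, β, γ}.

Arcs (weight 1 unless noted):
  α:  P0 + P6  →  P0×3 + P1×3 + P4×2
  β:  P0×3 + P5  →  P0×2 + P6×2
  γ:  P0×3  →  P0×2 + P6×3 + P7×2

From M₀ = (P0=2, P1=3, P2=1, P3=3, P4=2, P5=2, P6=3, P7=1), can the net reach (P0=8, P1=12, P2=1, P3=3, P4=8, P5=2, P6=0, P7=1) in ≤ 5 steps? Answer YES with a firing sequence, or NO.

step 1: fire α:  (P0=2, P1=3, P2=1, P3=3, P4=2, P5=2, P6=3, P7=1) → (P0=4, P1=6, P2=1, P3=3, P4=4, P5=2, P6=2, P7=1)
step 2: fire α:  (P0=4, P1=6, P2=1, P3=3, P4=4, P5=2, P6=2, P7=1) → (P0=6, P1=9, P2=1, P3=3, P4=6, P5=2, P6=1, P7=1)
step 3: fire α:  (P0=6, P1=9, P2=1, P3=3, P4=6, P5=2, P6=1, P7=1) → (P0=8, P1=12, P2=1, P3=3, P4=8, P5=2, P6=0, P7=1)

YES — reachable via ⟨α, α, α⟩ (3 firings)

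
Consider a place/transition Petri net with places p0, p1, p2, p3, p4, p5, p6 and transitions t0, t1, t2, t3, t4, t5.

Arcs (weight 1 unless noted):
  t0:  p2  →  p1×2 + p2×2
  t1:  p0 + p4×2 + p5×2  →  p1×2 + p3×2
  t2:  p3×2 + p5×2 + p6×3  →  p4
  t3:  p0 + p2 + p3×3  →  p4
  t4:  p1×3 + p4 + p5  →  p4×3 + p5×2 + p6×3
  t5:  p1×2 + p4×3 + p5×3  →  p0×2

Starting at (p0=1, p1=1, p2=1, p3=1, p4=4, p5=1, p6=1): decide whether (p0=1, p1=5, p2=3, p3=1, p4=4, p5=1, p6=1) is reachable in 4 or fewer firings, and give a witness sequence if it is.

YES — reachable via ⟨t0, t0⟩ (2 firings)

step 1: fire t0:  (p0=1, p1=1, p2=1, p3=1, p4=4, p5=1, p6=1) → (p0=1, p1=3, p2=2, p3=1, p4=4, p5=1, p6=1)
step 2: fire t0:  (p0=1, p1=3, p2=2, p3=1, p4=4, p5=1, p6=1) → (p0=1, p1=5, p2=3, p3=1, p4=4, p5=1, p6=1)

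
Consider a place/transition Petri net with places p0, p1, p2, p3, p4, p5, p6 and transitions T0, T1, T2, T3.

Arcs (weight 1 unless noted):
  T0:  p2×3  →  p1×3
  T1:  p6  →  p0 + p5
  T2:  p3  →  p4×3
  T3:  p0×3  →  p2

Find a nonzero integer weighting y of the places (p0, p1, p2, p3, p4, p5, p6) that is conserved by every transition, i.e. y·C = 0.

Incidence matrix C (rows=places, cols=transitions):
       T0   T1   T2   T3
   p0   0    1    0   -3
   p1   3    0    0    0
   p2  -3    0    0    1
   p3   0    0   -1    0
   p4   0    0    3    0
   p5   0    1    0    0
   p6   0   -1    0    0

Candidate y = [0, 0, 0, 3, 1, 0, 0]; check y·C column-wise:
  col T0: 0·3 + 0·-3 + 3·0 + 1·0 = 0
  col T1: 0·1 + 3·0 + 1·0 + 0·1 + 0·-1 = 0
  col T2: 3·-1 + 1·3 = 0
  col T3: 0·-3 + 0·1 + 3·0 + 1·0 = 0

y = (p0:0, p1:0, p2:0, p3:3, p4:1, p5:0, p6:0)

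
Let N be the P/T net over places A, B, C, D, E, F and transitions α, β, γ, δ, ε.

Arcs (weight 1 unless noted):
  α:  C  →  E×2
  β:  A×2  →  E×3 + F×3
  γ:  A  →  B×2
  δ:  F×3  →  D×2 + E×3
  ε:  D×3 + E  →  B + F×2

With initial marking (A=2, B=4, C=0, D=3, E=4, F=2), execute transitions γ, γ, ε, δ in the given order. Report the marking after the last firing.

step 1: fire γ:  (A=2, B=4, C=0, D=3, E=4, F=2) → (A=1, B=6, C=0, D=3, E=4, F=2)
step 2: fire γ:  (A=1, B=6, C=0, D=3, E=4, F=2) → (A=0, B=8, C=0, D=3, E=4, F=2)
step 3: fire ε:  (A=0, B=8, C=0, D=3, E=4, F=2) → (A=0, B=9, C=0, D=0, E=3, F=4)
step 4: fire δ:  (A=0, B=9, C=0, D=0, E=3, F=4) → (A=0, B=9, C=0, D=2, E=6, F=1)

(A=0, B=9, C=0, D=2, E=6, F=1)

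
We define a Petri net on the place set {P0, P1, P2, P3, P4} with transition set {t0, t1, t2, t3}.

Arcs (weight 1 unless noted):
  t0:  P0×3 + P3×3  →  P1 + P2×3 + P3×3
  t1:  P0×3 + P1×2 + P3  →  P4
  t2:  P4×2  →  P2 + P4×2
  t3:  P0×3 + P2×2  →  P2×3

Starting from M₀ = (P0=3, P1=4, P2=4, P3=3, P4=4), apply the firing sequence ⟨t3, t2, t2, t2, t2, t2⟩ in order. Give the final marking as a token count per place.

(P0=0, P1=4, P2=10, P3=3, P4=4)

step 1: fire t3:  (P0=3, P1=4, P2=4, P3=3, P4=4) → (P0=0, P1=4, P2=5, P3=3, P4=4)
step 2: fire t2:  (P0=0, P1=4, P2=5, P3=3, P4=4) → (P0=0, P1=4, P2=6, P3=3, P4=4)
step 3: fire t2:  (P0=0, P1=4, P2=6, P3=3, P4=4) → (P0=0, P1=4, P2=7, P3=3, P4=4)
step 4: fire t2:  (P0=0, P1=4, P2=7, P3=3, P4=4) → (P0=0, P1=4, P2=8, P3=3, P4=4)
step 5: fire t2:  (P0=0, P1=4, P2=8, P3=3, P4=4) → (P0=0, P1=4, P2=9, P3=3, P4=4)
step 6: fire t2:  (P0=0, P1=4, P2=9, P3=3, P4=4) → (P0=0, P1=4, P2=10, P3=3, P4=4)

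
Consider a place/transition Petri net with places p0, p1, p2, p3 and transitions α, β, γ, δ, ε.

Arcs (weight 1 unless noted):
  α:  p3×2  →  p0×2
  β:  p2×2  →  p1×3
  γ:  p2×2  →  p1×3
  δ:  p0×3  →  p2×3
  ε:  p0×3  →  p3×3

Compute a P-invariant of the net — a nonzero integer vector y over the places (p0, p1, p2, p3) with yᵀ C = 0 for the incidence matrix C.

Incidence matrix C (rows=places, cols=transitions):
        α    β    γ    δ    ε
   p0   2    0    0   -3   -3
   p1   0    3    3    0    0
   p2   0   -2   -2    3    0
   p3  -2    0    0    0    3

Candidate y = [3, 2, 3, 3]; check y·C column-wise:
  col α: 3·2 + 2·0 + 3·0 + 3·-2 = 0
  col β: 3·0 + 2·3 + 3·-2 + 3·0 = 0
  col γ: 3·0 + 2·3 + 3·-2 + 3·0 = 0
  col δ: 3·-3 + 2·0 + 3·3 + 3·0 = 0
  col ε: 3·-3 + 2·0 + 3·0 + 3·3 = 0

y = (p0:3, p1:2, p2:3, p3:3)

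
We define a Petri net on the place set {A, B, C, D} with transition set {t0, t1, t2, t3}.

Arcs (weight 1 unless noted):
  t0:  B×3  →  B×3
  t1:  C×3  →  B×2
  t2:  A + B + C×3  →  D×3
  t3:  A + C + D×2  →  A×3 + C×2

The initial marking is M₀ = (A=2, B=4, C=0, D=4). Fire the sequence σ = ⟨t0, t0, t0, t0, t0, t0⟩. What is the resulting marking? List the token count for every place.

step 1: fire t0:  (A=2, B=4, C=0, D=4) → (A=2, B=4, C=0, D=4)
step 2: fire t0:  (A=2, B=4, C=0, D=4) → (A=2, B=4, C=0, D=4)
step 3: fire t0:  (A=2, B=4, C=0, D=4) → (A=2, B=4, C=0, D=4)
step 4: fire t0:  (A=2, B=4, C=0, D=4) → (A=2, B=4, C=0, D=4)
step 5: fire t0:  (A=2, B=4, C=0, D=4) → (A=2, B=4, C=0, D=4)
step 6: fire t0:  (A=2, B=4, C=0, D=4) → (A=2, B=4, C=0, D=4)

(A=2, B=4, C=0, D=4)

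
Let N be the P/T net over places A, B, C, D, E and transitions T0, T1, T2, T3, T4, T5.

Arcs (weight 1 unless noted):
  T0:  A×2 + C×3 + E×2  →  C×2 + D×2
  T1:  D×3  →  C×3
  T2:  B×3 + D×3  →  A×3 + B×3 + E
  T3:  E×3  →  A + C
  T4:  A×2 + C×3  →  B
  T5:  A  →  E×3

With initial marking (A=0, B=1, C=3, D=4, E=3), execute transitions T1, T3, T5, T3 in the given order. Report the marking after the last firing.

step 1: fire T1:  (A=0, B=1, C=3, D=4, E=3) → (A=0, B=1, C=6, D=1, E=3)
step 2: fire T3:  (A=0, B=1, C=6, D=1, E=3) → (A=1, B=1, C=7, D=1, E=0)
step 3: fire T5:  (A=1, B=1, C=7, D=1, E=0) → (A=0, B=1, C=7, D=1, E=3)
step 4: fire T3:  (A=0, B=1, C=7, D=1, E=3) → (A=1, B=1, C=8, D=1, E=0)

(A=1, B=1, C=8, D=1, E=0)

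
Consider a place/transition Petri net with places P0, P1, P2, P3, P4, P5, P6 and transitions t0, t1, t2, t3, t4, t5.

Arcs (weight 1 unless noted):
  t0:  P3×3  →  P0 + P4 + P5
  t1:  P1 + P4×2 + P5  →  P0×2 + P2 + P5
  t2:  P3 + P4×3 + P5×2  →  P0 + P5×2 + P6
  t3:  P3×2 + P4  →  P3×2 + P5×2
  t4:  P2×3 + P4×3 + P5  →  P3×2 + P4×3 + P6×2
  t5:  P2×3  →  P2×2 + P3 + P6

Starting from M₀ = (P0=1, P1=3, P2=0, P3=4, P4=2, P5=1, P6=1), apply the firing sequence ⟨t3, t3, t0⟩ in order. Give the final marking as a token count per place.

step 1: fire t3:  (P0=1, P1=3, P2=0, P3=4, P4=2, P5=1, P6=1) → (P0=1, P1=3, P2=0, P3=4, P4=1, P5=3, P6=1)
step 2: fire t3:  (P0=1, P1=3, P2=0, P3=4, P4=1, P5=3, P6=1) → (P0=1, P1=3, P2=0, P3=4, P4=0, P5=5, P6=1)
step 3: fire t0:  (P0=1, P1=3, P2=0, P3=4, P4=0, P5=5, P6=1) → (P0=2, P1=3, P2=0, P3=1, P4=1, P5=6, P6=1)

(P0=2, P1=3, P2=0, P3=1, P4=1, P5=6, P6=1)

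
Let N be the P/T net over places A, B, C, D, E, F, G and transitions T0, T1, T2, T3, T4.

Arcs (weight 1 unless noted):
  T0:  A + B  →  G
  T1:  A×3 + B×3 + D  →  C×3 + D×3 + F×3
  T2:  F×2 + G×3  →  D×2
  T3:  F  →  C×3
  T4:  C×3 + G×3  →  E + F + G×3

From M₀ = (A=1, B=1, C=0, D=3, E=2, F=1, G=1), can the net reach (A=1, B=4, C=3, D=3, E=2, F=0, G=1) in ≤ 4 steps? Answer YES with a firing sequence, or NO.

depth 0: 1 marking
depth 1: 3 markings reached so far
depth 2: 4 markings reached so far
depth 3: 4 markings reached so far
(frontier empty at depth 3; search complete)
target is not among the 4 markings reachable within 4 steps

NO — not reachable within 4 firings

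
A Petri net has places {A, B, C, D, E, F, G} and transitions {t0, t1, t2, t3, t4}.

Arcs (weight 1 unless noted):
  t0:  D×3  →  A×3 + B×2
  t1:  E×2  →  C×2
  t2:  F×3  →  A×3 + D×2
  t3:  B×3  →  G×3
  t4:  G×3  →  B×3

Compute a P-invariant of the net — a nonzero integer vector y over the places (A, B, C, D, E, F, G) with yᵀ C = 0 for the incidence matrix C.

y = (A:0, B:0, C:1, D:0, E:1, F:0, G:0)

Incidence matrix C (rows=places, cols=transitions):
       t0   t1   t2   t3   t4
    A   3    0    3    0    0
    B   2    0    0   -3    3
    C   0    2    0    0    0
    D  -3    0    2    0    0
    E   0   -2    0    0    0
    F   0    0   -3    0    0
    G   0    0    0    3   -3

Candidate y = [0, 0, 1, 0, 1, 0, 0]; check y·C column-wise:
  col t0: 0·3 + 0·2 + 1·0 + 0·-3 + 1·0 = 0
  col t1: 1·2 + 1·-2 = 0
  col t2: 0·3 + 1·0 + 0·2 + 1·0 + 0·-3 = 0
  col t3: 0·-3 + 1·0 + 1·0 + 0·3 = 0
  col t4: 0·3 + 1·0 + 1·0 + 0·-3 = 0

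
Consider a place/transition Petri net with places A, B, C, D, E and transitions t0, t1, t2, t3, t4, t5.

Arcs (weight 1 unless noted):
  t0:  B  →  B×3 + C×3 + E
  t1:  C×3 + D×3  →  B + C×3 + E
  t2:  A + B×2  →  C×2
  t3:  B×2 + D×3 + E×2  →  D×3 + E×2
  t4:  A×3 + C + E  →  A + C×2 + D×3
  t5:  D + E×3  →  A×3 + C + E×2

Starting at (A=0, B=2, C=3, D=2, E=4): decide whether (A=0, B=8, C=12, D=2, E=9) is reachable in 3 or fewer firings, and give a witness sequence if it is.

depth 0: 1 marking
depth 1: 3 markings reached so far
depth 2: 8 markings reached so far
depth 3: 18 markings reached so far
target is not among the 18 markings reachable within 3 steps

NO — not reachable within 3 firings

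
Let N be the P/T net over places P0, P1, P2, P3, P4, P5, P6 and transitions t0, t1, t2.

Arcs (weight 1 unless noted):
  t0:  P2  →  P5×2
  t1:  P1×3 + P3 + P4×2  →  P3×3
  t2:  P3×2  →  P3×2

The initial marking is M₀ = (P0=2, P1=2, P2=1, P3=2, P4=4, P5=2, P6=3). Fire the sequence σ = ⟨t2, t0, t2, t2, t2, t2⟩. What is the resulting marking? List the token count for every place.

(P0=2, P1=2, P2=0, P3=2, P4=4, P5=4, P6=3)

step 1: fire t2:  (P0=2, P1=2, P2=1, P3=2, P4=4, P5=2, P6=3) → (P0=2, P1=2, P2=1, P3=2, P4=4, P5=2, P6=3)
step 2: fire t0:  (P0=2, P1=2, P2=1, P3=2, P4=4, P5=2, P6=3) → (P0=2, P1=2, P2=0, P3=2, P4=4, P5=4, P6=3)
step 3: fire t2:  (P0=2, P1=2, P2=0, P3=2, P4=4, P5=4, P6=3) → (P0=2, P1=2, P2=0, P3=2, P4=4, P5=4, P6=3)
step 4: fire t2:  (P0=2, P1=2, P2=0, P3=2, P4=4, P5=4, P6=3) → (P0=2, P1=2, P2=0, P3=2, P4=4, P5=4, P6=3)
step 5: fire t2:  (P0=2, P1=2, P2=0, P3=2, P4=4, P5=4, P6=3) → (P0=2, P1=2, P2=0, P3=2, P4=4, P5=4, P6=3)
step 6: fire t2:  (P0=2, P1=2, P2=0, P3=2, P4=4, P5=4, P6=3) → (P0=2, P1=2, P2=0, P3=2, P4=4, P5=4, P6=3)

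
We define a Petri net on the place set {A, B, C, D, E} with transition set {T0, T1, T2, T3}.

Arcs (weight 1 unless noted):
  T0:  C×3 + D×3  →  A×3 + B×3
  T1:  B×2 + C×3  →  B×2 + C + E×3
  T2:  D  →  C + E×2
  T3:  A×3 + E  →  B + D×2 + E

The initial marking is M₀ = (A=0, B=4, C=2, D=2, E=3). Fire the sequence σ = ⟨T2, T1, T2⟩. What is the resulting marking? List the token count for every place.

step 1: fire T2:  (A=0, B=4, C=2, D=2, E=3) → (A=0, B=4, C=3, D=1, E=5)
step 2: fire T1:  (A=0, B=4, C=3, D=1, E=5) → (A=0, B=4, C=1, D=1, E=8)
step 3: fire T2:  (A=0, B=4, C=1, D=1, E=8) → (A=0, B=4, C=2, D=0, E=10)

(A=0, B=4, C=2, D=0, E=10)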